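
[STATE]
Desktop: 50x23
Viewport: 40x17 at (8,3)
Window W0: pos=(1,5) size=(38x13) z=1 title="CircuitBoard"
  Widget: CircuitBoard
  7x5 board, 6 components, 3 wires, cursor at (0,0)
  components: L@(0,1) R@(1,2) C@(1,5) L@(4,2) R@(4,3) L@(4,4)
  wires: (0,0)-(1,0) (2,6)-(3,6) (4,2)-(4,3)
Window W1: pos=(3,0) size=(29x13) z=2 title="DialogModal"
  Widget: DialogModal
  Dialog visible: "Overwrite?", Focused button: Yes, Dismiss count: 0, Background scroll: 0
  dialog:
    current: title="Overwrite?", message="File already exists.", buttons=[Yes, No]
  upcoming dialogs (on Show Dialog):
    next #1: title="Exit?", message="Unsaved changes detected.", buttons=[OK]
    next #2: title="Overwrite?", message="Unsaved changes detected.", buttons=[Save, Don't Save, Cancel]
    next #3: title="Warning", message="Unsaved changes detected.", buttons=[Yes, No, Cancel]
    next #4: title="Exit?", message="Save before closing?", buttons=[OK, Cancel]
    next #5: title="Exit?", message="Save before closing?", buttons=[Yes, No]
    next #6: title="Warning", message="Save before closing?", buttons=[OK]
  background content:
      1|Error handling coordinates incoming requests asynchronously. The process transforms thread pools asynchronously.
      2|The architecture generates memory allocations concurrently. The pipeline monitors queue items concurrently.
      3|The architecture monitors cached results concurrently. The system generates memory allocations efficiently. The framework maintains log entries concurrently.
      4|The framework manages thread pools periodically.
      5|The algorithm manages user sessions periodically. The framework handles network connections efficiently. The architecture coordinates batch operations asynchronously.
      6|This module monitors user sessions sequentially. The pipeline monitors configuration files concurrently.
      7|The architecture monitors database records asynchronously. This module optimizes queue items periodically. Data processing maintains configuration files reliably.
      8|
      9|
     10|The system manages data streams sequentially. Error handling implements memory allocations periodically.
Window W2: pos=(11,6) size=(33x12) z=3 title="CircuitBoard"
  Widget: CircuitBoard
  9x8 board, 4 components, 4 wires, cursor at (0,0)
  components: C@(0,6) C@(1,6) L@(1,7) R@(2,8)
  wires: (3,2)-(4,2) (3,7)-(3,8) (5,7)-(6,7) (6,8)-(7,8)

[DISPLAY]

r handling coordinates ┃                
architecture generates ┃                
────────────────────┐ c┃━━━━━━┓         
   ┏━━━━━━━━━━━━━━━━━━━━━━━━━━━━━━━┓    
Fil┃ CircuitBoard                  ┃    
   ┠───────────────────────────────┨    
───┃   0 1 2 3 4 5 6 7 8           ┃    
   ┃0  [.]                      C  ┃    
   ┃                               ┃    
━━━┃1                           C  ┃    
   ┃                               ┃    
   ┃2                              ┃    
   ┃                               ┃    
   ┃3           ·                  ┃    
━━━┗━━━━━━━━━━━━━━━━━━━━━━━━━━━━━━━┛    
                                        
                                        


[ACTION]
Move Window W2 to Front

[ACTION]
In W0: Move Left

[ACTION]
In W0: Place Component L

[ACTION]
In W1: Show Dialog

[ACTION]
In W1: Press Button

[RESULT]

r handling coordinates ┃                
architecture generates ┃                
architecture monitors c┃━━━━━━┓         
fra┏━━━━━━━━━━━━━━━━━━━━━━━━━━━━━━━┓    
alg┃ CircuitBoard                  ┃    
 mo┠───────────────────────────────┨    
arc┃   0 1 2 3 4 5 6 7 8           ┃    
   ┃0  [.]                      C  ┃    
   ┃                               ┃    
━━━┃1                           C  ┃    
   ┃                               ┃    
   ┃2                              ┃    
   ┃                               ┃    
   ┃3           ·                  ┃    
━━━┗━━━━━━━━━━━━━━━━━━━━━━━━━━━━━━━┛    
                                        
                                        


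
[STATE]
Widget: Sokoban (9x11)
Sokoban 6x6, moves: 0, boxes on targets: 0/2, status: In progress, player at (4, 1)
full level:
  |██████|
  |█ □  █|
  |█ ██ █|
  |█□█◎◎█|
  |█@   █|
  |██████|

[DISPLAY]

██████   
█ □  █   
█ ██ █   
█□█◎◎█   
█@   █   
██████   
Moves: 0 
         
         
         
         


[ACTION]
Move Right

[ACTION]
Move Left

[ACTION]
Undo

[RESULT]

██████   
█ □  █   
█ ██ █   
█□█◎◎█   
█ @  █   
██████   
Moves: 1 
         
         
         
         


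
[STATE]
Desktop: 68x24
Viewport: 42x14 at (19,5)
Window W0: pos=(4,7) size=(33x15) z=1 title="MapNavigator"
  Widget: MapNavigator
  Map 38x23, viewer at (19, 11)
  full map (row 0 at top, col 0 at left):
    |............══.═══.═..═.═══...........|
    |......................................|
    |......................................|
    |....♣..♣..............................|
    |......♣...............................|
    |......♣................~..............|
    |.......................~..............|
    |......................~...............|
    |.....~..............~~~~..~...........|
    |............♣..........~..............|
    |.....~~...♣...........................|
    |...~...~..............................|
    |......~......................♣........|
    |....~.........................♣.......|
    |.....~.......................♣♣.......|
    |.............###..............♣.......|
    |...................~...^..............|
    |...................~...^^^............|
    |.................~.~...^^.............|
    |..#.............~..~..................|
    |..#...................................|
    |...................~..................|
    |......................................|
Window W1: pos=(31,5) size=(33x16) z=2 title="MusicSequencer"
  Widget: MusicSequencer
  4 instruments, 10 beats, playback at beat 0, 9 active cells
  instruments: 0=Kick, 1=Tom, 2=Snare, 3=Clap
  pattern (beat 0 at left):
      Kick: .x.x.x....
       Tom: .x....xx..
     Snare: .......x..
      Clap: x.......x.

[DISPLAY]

            ┏━━━━━━━━━━━━━━━━━━━━━━━━━━━━━
            ┃ MusicSequencer              
━━━━━━━━━━━━┠─────────────────────────────
            ┃      ▼123456789             
────────────┃  Kick·█·█·█····             
.....~......┃   Tom·█····██··             
....~.......┃ Snare·······█··             
..~~~~..~...┃  Clap█·······█·             
.....~......┃                             
............┃                             
.@..........┃                             
...........♣┃                             
............┃                             
...........♣┃                             


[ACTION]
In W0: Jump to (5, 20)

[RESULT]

            ┏━━━━━━━━━━━━━━━━━━━━━━━━━━━━━
            ┃ MusicSequencer              
━━━━━━━━━━━━┠─────────────────────────────
            ┃      ▼123456789             
────────────┃  Kick·█·█·█····             
.........###┃   Tom·█····██··             
............┃ Snare·······█··             
............┃  Clap█·······█·             
............┃                             
............┃                             
.@..........┃                             
............┃                             
............┃                             
            ┃                             


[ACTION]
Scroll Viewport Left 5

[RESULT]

                 ┏━━━━━━━━━━━━━━━━━━━━━━━━
                 ┃ MusicSequencer         
━━━━━━━━━━━━━━━━━┠────────────────────────
ator             ┃      ▼123456789        
─────────────────┃  Kick·█·█·█····        
 .............###┃   Tom·█····██··        
 ................┃ Snare·······█··        
 ................┃  Clap█·······█·        
 ................┃                        
 ..#.............┃                        
 ..#..@..........┃                        
 ................┃                        
 ................┃                        
                 ┃                        


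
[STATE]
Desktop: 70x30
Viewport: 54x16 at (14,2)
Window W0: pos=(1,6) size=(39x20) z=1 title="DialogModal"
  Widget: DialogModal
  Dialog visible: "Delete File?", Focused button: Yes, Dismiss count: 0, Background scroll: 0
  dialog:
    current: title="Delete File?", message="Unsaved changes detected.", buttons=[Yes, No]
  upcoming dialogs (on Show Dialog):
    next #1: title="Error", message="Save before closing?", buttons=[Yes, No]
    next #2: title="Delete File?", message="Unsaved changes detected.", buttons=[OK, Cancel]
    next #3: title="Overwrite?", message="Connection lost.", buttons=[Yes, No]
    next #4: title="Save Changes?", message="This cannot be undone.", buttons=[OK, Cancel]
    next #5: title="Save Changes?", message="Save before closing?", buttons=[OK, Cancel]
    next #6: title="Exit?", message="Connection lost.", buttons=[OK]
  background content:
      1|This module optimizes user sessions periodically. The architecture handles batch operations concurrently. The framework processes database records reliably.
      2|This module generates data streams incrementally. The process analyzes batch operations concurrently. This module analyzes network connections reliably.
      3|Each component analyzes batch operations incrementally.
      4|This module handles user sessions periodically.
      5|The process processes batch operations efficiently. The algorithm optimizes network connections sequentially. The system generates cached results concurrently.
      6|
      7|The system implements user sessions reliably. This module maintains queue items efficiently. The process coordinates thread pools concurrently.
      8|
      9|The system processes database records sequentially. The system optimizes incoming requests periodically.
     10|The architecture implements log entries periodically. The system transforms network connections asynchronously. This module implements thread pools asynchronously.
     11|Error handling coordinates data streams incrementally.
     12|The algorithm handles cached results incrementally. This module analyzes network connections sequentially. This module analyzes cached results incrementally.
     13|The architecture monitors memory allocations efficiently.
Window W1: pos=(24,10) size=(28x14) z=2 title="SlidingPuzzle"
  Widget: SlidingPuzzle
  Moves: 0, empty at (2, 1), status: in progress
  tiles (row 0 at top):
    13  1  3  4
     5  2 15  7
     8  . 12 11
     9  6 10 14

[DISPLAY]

                                                      
                                                      
                                                      
                                                      
━━━━━━━━━━━━━━━━━━━━━━━━━┓                            
                         ┃                            
─────────────────────────┨                            
optimizes user sessions p┃                            
generates ┏━━━━━━━━━━━━━━━━━━━━━━━━━━┓                
nt analyze┃ SlidingPuzzle            ┃                
handles us┠──────────────────────────┨                
processes ┃┌────┬────┬────┬────┐     ┃                
──────────┃│ 13 │  1 │  3 │  4 │     ┃                
 Delete Fi┃├────┼────┼────┼────┤     ┃                
d changes ┃│  5 │  2 │ 15 │  7 │     ┃                
  [Yes]  N┃├────┼────┼────┼────┤     ┃                


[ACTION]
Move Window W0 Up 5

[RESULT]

                         ┃                            
─────────────────────────┨                            
optimizes user sessions p┃                            
generates data streams in┃                            
nt analyzes batch operati┃                            
handles user sessions per┃                            
processes batch operation┃                            
────────────────────┐    ┃                            
 Delete Fi┏━━━━━━━━━━━━━━━━━━━━━━━━━━┓                
d changes ┃ SlidingPuzzle            ┃                
  [Yes]  N┠──────────────────────────┨                
──────────┃┌────┬────┬────┬────┐     ┃                
ng coordin┃│ 13 │  1 │  3 │  4 │     ┃                
m handles ┃├────┼────┼────┼────┤     ┃                
ture monit┃│  5 │  2 │ 15 │  7 │     ┃                
          ┃├────┼────┼────┼────┤     ┃                


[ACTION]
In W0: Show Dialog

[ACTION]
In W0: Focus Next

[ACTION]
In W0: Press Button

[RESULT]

                         ┃                            
─────────────────────────┨                            
optimizes user sessions p┃                            
generates data streams in┃                            
nt analyzes batch operati┃                            
handles user sessions per┃                            
processes batch operation┃                            
                         ┃                            
mplements ┏━━━━━━━━━━━━━━━━━━━━━━━━━━┓                
          ┃ SlidingPuzzle            ┃                
rocesses d┠──────────────────────────┨                
ture imple┃┌────┬────┬────┬────┐     ┃                
ng coordin┃│ 13 │  1 │  3 │  4 │     ┃                
m handles ┃├────┼────┼────┼────┤     ┃                
ture monit┃│  5 │  2 │ 15 │  7 │     ┃                
          ┃├────┼────┼────┼────┤     ┃                


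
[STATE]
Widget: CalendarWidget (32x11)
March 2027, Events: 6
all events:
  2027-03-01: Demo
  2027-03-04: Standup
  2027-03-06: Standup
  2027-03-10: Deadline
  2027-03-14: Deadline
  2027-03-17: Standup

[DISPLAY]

           March 2027           
Mo Tu We Th Fr Sa Su            
 1*  2  3  4*  5  6*  7         
 8  9 10* 11 12 13 14*          
15 16 17* 18 19 20 21           
22 23 24 25 26 27 28            
29 30 31                        
                                
                                
                                
                                


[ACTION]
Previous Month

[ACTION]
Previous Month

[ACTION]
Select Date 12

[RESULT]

          January 2027          
Mo Tu We Th Fr Sa Su            
             1  2  3            
 4  5  6  7  8  9 10            
11 [12] 13 14 15 16 17          
18 19 20 21 22 23 24            
25 26 27 28 29 30 31            
                                
                                
                                
                                


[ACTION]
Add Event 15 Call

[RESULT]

          January 2027          
Mo Tu We Th Fr Sa Su            
             1  2  3            
 4  5  6  7  8  9 10            
11 [12] 13 14 15* 16 17         
18 19 20 21 22 23 24            
25 26 27 28 29 30 31            
                                
                                
                                
                                


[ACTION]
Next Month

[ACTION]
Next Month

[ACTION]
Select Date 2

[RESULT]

           March 2027           
Mo Tu We Th Fr Sa Su            
 1* [ 2]  3  4*  5  6*  7       
 8  9 10* 11 12 13 14*          
15 16 17* 18 19 20 21           
22 23 24 25 26 27 28            
29 30 31                        
                                
                                
                                
                                


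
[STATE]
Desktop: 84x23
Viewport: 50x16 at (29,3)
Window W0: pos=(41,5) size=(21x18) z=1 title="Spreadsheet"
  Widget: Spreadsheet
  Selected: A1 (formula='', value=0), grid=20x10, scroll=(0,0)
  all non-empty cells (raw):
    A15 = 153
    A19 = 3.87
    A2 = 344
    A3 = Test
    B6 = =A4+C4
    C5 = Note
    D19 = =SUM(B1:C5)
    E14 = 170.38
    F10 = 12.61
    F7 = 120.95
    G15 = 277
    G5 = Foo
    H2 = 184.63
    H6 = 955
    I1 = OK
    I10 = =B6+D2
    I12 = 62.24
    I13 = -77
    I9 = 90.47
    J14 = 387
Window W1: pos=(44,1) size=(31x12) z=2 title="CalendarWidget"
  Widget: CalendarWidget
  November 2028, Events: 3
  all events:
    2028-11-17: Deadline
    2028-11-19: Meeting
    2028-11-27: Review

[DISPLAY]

               ┠─────────────────────────────┨    
               ┃        November 2028        ┃    
            ┏━━┃Mo Tu We Th Fr Sa Su         ┃    
            ┃ S┃       1  2  3  4  5         ┃    
            ┠──┃ 6  7  8  9 10 11 12         ┃    
            ┃A1┃13 14 15 16 17* 18 19*       ┃    
            ┃  ┃20 21 22 23 24 25 26         ┃    
            ┃--┃27* 28 29 30                 ┃    
            ┃  ┃                             ┃    
            ┃  ┗━━━━━━━━━━━━━━━━━━━━━━━━━━━━━┛    
            ┃  3 Test           ┃                 
            ┃  4        0       ┃                 
            ┃  5        0       ┃                 
            ┃  6        0       ┃                 
            ┃  7        0       ┃                 
            ┃  8        0       ┃                 


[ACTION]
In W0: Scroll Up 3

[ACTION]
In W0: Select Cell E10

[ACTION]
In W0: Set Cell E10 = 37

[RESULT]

               ┠─────────────────────────────┨    
               ┃        November 2028        ┃    
            ┏━━┃Mo Tu We Th Fr Sa Su         ┃    
            ┃ S┃       1  2  3  4  5         ┃    
            ┠──┃ 6  7  8  9 10 11 12         ┃    
            ┃E1┃13 14 15 16 17* 18 19*       ┃    
            ┃  ┃20 21 22 23 24 25 26         ┃    
            ┃--┃27* 28 29 30                 ┃    
            ┃  ┃                             ┃    
            ┃  ┗━━━━━━━━━━━━━━━━━━━━━━━━━━━━━┛    
            ┃  3 Test           ┃                 
            ┃  4        0       ┃                 
            ┃  5        0       ┃                 
            ┃  6        0       ┃                 
            ┃  7        0       ┃                 
            ┃  8        0       ┃                 


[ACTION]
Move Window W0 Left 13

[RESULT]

               ┠─────────────────────────────┨    
               ┃        November 2028        ┃    
━━━━━━━━━━━━━━━┃Mo Tu We Th Fr Sa Su         ┃    
 Spreadsheet   ┃       1  2  3  4  5         ┃    
───────────────┃ 6  7  8  9 10 11 12         ┃    
E10: 37        ┃13 14 15 16 17* 18 19*       ┃    
       A       ┃20 21 22 23 24 25 26         ┃    
---------------┃27* 28 29 30                 ┃    
  1        0   ┃                             ┃    
  2      344   ┗━━━━━━━━━━━━━━━━━━━━━━━━━━━━━┛    
  3 Test           ┃                              
  4        0       ┃                              
  5        0       ┃                              
  6        0       ┃                              
  7        0       ┃                              
  8        0       ┃                              


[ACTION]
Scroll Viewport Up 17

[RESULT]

                                                  
               ┏━━━━━━━━━━━━━━━━━━━━━━━━━━━━━┓    
               ┃ CalendarWidget              ┃    
               ┠─────────────────────────────┨    
               ┃        November 2028        ┃    
━━━━━━━━━━━━━━━┃Mo Tu We Th Fr Sa Su         ┃    
 Spreadsheet   ┃       1  2  3  4  5         ┃    
───────────────┃ 6  7  8  9 10 11 12         ┃    
E10: 37        ┃13 14 15 16 17* 18 19*       ┃    
       A       ┃20 21 22 23 24 25 26         ┃    
---------------┃27* 28 29 30                 ┃    
  1        0   ┃                             ┃    
  2      344   ┗━━━━━━━━━━━━━━━━━━━━━━━━━━━━━┛    
  3 Test           ┃                              
  4        0       ┃                              
  5        0       ┃                              


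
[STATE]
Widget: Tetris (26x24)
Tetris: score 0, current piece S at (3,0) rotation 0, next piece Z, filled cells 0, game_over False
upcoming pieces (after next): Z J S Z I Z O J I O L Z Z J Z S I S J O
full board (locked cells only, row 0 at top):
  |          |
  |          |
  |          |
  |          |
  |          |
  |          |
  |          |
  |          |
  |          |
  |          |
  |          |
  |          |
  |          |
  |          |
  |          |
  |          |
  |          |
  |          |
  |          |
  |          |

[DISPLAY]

    ░░    │Next:          
   ░░     │▓▓             
          │ ▓▓            
          │               
          │               
          │               
          │Score:         
          │0              
          │               
          │               
          │               
          │               
          │               
          │               
          │               
          │               
          │               
          │               
          │               
          │               
          │               
          │               
          │               
          │               


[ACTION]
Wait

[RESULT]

          │Next:          
    ░░    │▓▓             
   ░░     │ ▓▓            
          │               
          │               
          │               
          │Score:         
          │0              
          │               
          │               
          │               
          │               
          │               
          │               
          │               
          │               
          │               
          │               
          │               
          │               
          │               
          │               
          │               
          │               


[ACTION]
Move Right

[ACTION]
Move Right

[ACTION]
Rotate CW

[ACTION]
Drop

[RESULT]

          │Next:          
          │▓▓             
     ░    │ ▓▓            
     ░░   │               
      ░   │               
          │               
          │Score:         
          │0              
          │               
          │               
          │               
          │               
          │               
          │               
          │               
          │               
          │               
          │               
          │               
          │               
          │               
          │               
          │               
          │               


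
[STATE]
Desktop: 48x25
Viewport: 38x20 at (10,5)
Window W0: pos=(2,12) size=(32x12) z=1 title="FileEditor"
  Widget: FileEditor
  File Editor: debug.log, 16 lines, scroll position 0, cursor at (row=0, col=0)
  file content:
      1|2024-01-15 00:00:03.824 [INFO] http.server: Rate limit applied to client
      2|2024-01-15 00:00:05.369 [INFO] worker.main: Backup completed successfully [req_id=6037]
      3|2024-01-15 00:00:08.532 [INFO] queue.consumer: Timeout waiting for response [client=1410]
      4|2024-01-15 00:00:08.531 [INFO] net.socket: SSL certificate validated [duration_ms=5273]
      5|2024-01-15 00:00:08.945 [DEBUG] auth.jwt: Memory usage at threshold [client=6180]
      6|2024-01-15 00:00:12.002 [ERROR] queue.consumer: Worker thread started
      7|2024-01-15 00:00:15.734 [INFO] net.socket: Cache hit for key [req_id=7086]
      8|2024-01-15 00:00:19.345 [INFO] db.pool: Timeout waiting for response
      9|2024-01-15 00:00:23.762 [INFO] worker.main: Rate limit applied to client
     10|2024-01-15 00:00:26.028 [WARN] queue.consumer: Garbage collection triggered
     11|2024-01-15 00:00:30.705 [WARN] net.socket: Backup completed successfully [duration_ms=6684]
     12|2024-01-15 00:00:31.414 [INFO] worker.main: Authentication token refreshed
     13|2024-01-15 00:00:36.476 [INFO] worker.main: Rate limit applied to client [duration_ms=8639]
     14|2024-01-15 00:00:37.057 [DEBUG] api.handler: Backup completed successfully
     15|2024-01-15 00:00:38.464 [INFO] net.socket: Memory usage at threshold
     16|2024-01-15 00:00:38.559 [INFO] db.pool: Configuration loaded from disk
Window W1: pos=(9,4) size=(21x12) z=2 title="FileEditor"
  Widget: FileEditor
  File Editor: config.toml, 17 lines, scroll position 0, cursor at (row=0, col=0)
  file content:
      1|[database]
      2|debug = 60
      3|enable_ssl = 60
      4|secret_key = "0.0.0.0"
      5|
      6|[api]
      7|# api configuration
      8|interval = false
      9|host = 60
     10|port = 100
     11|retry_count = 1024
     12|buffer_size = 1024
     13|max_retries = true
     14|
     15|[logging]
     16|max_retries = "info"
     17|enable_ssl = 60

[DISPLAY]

 FileEditor        ┃                  
───────────────────┨                  
█database]        ▲┃                  
debug = 60        █┃                  
enable_ssl = 60   ░┃                  
secret_key = "0.0.░┃                  
                  ░┃                  
[api]             ░┃━━━┓              
# api configuratio░┃   ┃              
interval = false  ▼┃───┨              
━━━━━━━━━━━━━━━━━━━┛FO▲┃              
-15 00:00:05.369 [INFO█┃              
-15 00:00:08.532 [INFO░┃              
-15 00:00:08.531 [INFO░┃              
-15 00:00:08.945 [DEBU░┃              
-15 00:00:12.002 [ERRO░┃              
-15 00:00:15.734 [INFO░┃              
-15 00:00:19.345 [INFO▼┃              
━━━━━━━━━━━━━━━━━━━━━━━┛              
                                      


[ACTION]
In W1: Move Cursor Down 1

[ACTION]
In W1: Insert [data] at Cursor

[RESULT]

 FileEditor        ┃                  
───────────────────┨                  
[database]        ▲┃                  
data█ebug = 60    █┃                  
enable_ssl = 60   ░┃                  
secret_key = "0.0.░┃                  
                  ░┃                  
[api]             ░┃━━━┓              
# api configuratio░┃   ┃              
interval = false  ▼┃───┨              
━━━━━━━━━━━━━━━━━━━┛FO▲┃              
-15 00:00:05.369 [INFO█┃              
-15 00:00:08.532 [INFO░┃              
-15 00:00:08.531 [INFO░┃              
-15 00:00:08.945 [DEBU░┃              
-15 00:00:12.002 [ERRO░┃              
-15 00:00:15.734 [INFO░┃              
-15 00:00:19.345 [INFO▼┃              
━━━━━━━━━━━━━━━━━━━━━━━┛              
                                      


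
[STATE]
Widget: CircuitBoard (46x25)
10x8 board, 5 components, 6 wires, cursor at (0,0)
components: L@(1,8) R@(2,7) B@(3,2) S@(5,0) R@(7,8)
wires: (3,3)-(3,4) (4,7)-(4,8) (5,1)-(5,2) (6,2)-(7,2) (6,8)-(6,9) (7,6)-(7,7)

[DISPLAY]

   0 1 2 3 4 5 6 7 8 9                        
0  [.]                                        
                                              
1                                   L         
                                              
2                               R             
                                              
3           B   · ─ ·                         
                                              
4                               · ─ ·         
                                              
5   S   · ─ ·                                 
                                              
6           ·                       · ─ ·     
            │                                 
7           ·               · ─ ·   R         
Cursor: (0,0)                                 
                                              
                                              
                                              
                                              
                                              
                                              
                                              
                                              


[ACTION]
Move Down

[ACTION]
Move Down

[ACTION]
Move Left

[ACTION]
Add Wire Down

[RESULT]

   0 1 2 3 4 5 6 7 8 9                        
0                                             
                                              
1                                   L         
                                              
2  [.]                          R             
    │                                         
3   ·       B   · ─ ·                         
                                              
4                               · ─ ·         
                                              
5   S   · ─ ·                                 
                                              
6           ·                       · ─ ·     
            │                                 
7           ·               · ─ ·   R         
Cursor: (2,0)                                 
                                              
                                              
                                              
                                              
                                              
                                              
                                              
                                              


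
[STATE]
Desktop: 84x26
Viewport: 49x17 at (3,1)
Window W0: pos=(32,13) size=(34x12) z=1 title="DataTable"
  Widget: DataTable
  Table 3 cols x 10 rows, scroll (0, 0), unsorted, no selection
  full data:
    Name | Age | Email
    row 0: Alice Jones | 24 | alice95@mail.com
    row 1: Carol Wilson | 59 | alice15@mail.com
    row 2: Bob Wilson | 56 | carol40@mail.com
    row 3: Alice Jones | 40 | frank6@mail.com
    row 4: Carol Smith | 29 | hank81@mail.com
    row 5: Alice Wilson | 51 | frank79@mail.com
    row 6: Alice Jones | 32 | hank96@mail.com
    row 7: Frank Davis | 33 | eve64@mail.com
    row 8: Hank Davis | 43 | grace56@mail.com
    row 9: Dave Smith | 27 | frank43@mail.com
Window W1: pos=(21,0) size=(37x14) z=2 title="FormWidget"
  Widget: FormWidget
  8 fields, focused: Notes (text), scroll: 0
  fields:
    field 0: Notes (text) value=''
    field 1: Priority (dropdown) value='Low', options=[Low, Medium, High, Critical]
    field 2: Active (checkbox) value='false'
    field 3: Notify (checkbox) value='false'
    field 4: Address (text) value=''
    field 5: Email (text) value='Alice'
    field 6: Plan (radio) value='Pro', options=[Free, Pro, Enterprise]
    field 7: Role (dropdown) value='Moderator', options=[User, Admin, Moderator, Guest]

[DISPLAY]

                  ┃ FormWidget                   
                  ┠──────────────────────────────
                  ┃> Notes:      [               
                  ┃  Priority:   [Low            
                  ┃  Active:     [ ]             
                  ┃  Notify:     [ ]             
                  ┃  Address:    [               
                  ┃  Email:      [Alice          
                  ┃  Plan:       ( ) Free  (●) Pr
                  ┃  Role:       [Moderator      
                  ┃                              
                  ┃                              
                  ┗━━━━━━━━━━━━━━━━━━━━━━━━━━━━━━
                             ┃ DataTable         
                             ┠───────────────────
                             ┃Name        │Age│Em
                             ┃────────────┼───┼──


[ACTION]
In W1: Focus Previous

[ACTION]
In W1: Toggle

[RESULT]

                  ┃ FormWidget                   
                  ┠──────────────────────────────
                  ┃  Notes:      [               
                  ┃  Priority:   [Low            
                  ┃  Active:     [ ]             
                  ┃  Notify:     [ ]             
                  ┃  Address:    [               
                  ┃  Email:      [Alice          
                  ┃  Plan:       ( ) Free  (●) Pr
                  ┃> Role:       [Moderator      
                  ┃                              
                  ┃                              
                  ┗━━━━━━━━━━━━━━━━━━━━━━━━━━━━━━
                             ┃ DataTable         
                             ┠───────────────────
                             ┃Name        │Age│Em
                             ┃────────────┼───┼──


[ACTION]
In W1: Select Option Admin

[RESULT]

                  ┃ FormWidget                   
                  ┠──────────────────────────────
                  ┃  Notes:      [               
                  ┃  Priority:   [Low            
                  ┃  Active:     [ ]             
                  ┃  Notify:     [ ]             
                  ┃  Address:    [               
                  ┃  Email:      [Alice          
                  ┃  Plan:       ( ) Free  (●) Pr
                  ┃> Role:       [Admin          
                  ┃                              
                  ┃                              
                  ┗━━━━━━━━━━━━━━━━━━━━━━━━━━━━━━
                             ┃ DataTable         
                             ┠───────────────────
                             ┃Name        │Age│Em
                             ┃────────────┼───┼──


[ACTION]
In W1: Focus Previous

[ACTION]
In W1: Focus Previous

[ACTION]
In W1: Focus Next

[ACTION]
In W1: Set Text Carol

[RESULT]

                  ┃ FormWidget                   
                  ┠──────────────────────────────
                  ┃  Notes:      [               
                  ┃  Priority:   [Low            
                  ┃  Active:     [ ]             
                  ┃  Notify:     [ ]             
                  ┃  Address:    [               
                  ┃  Email:      [Alice          
                  ┃> Plan:       ( ) Free  (●) Pr
                  ┃  Role:       [Admin          
                  ┃                              
                  ┃                              
                  ┗━━━━━━━━━━━━━━━━━━━━━━━━━━━━━━
                             ┃ DataTable         
                             ┠───────────────────
                             ┃Name        │Age│Em
                             ┃────────────┼───┼──


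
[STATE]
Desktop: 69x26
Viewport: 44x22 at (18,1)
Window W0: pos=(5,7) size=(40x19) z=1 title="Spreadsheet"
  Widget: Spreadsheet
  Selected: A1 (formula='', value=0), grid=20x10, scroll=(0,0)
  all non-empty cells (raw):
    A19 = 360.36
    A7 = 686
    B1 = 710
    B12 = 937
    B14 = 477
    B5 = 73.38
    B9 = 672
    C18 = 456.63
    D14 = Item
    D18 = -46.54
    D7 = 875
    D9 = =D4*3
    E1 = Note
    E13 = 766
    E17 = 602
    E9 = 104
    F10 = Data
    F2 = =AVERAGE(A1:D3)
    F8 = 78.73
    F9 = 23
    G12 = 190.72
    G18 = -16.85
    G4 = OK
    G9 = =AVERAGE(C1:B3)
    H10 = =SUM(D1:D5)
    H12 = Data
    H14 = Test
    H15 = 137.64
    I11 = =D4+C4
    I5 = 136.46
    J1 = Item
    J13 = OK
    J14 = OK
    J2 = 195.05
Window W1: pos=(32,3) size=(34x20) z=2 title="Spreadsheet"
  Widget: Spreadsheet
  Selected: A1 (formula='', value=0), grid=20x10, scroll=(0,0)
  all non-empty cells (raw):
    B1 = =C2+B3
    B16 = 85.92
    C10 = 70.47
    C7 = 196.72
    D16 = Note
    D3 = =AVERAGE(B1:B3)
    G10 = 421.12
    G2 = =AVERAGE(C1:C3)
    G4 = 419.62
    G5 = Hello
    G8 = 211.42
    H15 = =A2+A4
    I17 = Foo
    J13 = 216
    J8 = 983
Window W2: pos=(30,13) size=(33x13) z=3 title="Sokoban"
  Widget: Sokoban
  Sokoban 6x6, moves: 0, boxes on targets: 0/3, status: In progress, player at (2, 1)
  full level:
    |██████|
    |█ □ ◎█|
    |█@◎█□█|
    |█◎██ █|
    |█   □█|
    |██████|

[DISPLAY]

                                            
                                            
              ┏━━━━━━━━━━━━━━━━━━━━━━━━━━━━━
              ┃ Spreadsheet                 
              ┠─────────────────────────────
              ┃A1:                          
━━━━━━━━━━━━━━┃       A       B       C     
              ┃-----------------------------
──────────────┃  1      [0]       0       0 
              ┃  2        0       0       0 
   B       C  ┃  3        0       0       0 
--------------┃  4        0       0       0 
     710    ┏━━━━━━━━━━━━━━━━━━━━━━━━━━━━━━━
       0    ┃ Sokoban                       
       0    ┠───────────────────────────────
       0    ┃██████                         
   73.38    ┃█ □ ◎█                         
       0    ┃█@◎█□█                         
       0    ┃█◎██ █                         
       0    ┃█   □█                         
     672    ┃██████                         
       0    ┃Moves: 0  0/3                  


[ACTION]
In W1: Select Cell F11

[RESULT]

                                            
                                            
              ┏━━━━━━━━━━━━━━━━━━━━━━━━━━━━━
              ┃ Spreadsheet                 
              ┠─────────────────────────────
              ┃F11:                         
━━━━━━━━━━━━━━┃       A       B       C     
              ┃-----------------------------
──────────────┃  1        0       0       0 
              ┃  2        0       0       0 
   B       C  ┃  3        0       0       0 
--------------┃  4        0       0       0 
     710    ┏━━━━━━━━━━━━━━━━━━━━━━━━━━━━━━━
       0    ┃ Sokoban                       
       0    ┠───────────────────────────────
       0    ┃██████                         
   73.38    ┃█ □ ◎█                         
       0    ┃█@◎█□█                         
       0    ┃█◎██ █                         
       0    ┃█   □█                         
     672    ┃██████                         
       0    ┃Moves: 0  0/3                  


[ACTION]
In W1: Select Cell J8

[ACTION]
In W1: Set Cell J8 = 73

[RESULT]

                                            
                                            
              ┏━━━━━━━━━━━━━━━━━━━━━━━━━━━━━
              ┃ Spreadsheet                 
              ┠─────────────────────────────
              ┃J8: 73                       
━━━━━━━━━━━━━━┃       A       B       C     
              ┃-----------------------------
──────────────┃  1        0       0       0 
              ┃  2        0       0       0 
   B       C  ┃  3        0       0       0 
--------------┃  4        0       0       0 
     710    ┏━━━━━━━━━━━━━━━━━━━━━━━━━━━━━━━
       0    ┃ Sokoban                       
       0    ┠───────────────────────────────
       0    ┃██████                         
   73.38    ┃█ □ ◎█                         
       0    ┃█@◎█□█                         
       0    ┃█◎██ █                         
       0    ┃█   □█                         
     672    ┃██████                         
       0    ┃Moves: 0  0/3                  


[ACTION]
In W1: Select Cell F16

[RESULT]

                                            
                                            
              ┏━━━━━━━━━━━━━━━━━━━━━━━━━━━━━
              ┃ Spreadsheet                 
              ┠─────────────────────────────
              ┃F16:                         
━━━━━━━━━━━━━━┃       A       B       C     
              ┃-----------------------------
──────────────┃  1        0       0       0 
              ┃  2        0       0       0 
   B       C  ┃  3        0       0       0 
--------------┃  4        0       0       0 
     710    ┏━━━━━━━━━━━━━━━━━━━━━━━━━━━━━━━
       0    ┃ Sokoban                       
       0    ┠───────────────────────────────
       0    ┃██████                         
   73.38    ┃█ □ ◎█                         
       0    ┃█@◎█□█                         
       0    ┃█◎██ █                         
       0    ┃█   □█                         
     672    ┃██████                         
       0    ┃Moves: 0  0/3                  
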